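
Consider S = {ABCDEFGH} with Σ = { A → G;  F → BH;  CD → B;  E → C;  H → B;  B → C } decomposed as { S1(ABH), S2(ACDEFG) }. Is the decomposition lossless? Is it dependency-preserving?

Lossless test: (A)⁺ = {AG}, which is a superkey of neither fragment — lossy.
Dependency preservation: the restricted closure of {F} across the fragments never reaches {BH}, so F → BH cannot be enforced without a join — not preserved.

lossy and not dependency-preserving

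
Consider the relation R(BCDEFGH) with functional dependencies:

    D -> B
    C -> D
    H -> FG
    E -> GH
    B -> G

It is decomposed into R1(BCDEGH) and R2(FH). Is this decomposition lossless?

Yes

Common attributes: R1 ∩ R2 = {H}.
Closure of {H}: H → FG applies, adding FG. So (H)⁺ = {FGH}.
This closure contains every attribute of R2, so R1 ∩ R2 → R2. The join is lossless.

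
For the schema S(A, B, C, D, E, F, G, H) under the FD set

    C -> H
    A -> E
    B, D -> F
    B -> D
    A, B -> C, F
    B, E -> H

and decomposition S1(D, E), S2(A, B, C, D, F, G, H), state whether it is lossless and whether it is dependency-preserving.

lossy and not dependency-preserving

Lossless test: (D)⁺ = {D}, which is a superkey of neither fragment — lossy.
Dependency preservation: the restricted closure of {A} across the fragments never reaches {E}, so A → E cannot be enforced without a join — not preserved.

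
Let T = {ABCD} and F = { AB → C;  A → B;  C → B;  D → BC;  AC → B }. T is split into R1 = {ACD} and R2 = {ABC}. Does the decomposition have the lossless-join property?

Common attributes: R1 ∩ R2 = {AC}.
Closure of {AC}: A → B applies, adding B. So (AC)⁺ = {ABC}.
This closure contains every attribute of R2, so R1 ∩ R2 → R2. The join is lossless.

Yes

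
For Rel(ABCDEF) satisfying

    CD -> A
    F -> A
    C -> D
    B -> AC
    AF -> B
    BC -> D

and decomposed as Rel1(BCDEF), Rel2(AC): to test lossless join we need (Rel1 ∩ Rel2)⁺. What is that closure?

Rel1 ∩ Rel2 = {C}.
C → D applies, adding D
CD → A applies, adding A
Closure: {ACD}.

ACD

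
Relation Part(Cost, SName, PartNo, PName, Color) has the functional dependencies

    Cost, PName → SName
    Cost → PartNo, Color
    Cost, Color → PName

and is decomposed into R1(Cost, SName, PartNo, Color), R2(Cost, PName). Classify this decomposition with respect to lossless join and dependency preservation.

lossless and dependency-preserving

Lossless test: (Cost)⁺ = {Cost, SName, PartNo, PName, Color}, which contains all of one fragment — lossless.
Dependency preservation: Cost, PName → SName; Cost, Color → PName are not contained in any single fragment, but the restricted closure of each left-hand side across the fragments still reaches the right-hand side; the remaining FDs each lie inside some fragment. All dependencies are preserved.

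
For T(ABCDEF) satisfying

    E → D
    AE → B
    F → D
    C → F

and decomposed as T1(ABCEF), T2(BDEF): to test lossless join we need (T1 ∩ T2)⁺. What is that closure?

BDEF

T1 ∩ T2 = {BEF}.
E → D applies, adding D
Closure: {BDEF}.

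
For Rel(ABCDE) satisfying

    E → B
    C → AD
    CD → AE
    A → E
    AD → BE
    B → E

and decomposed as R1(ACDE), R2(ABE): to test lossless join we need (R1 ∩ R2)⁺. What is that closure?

ABE

R1 ∩ R2 = {AE}.
E → B applies, adding B
Closure: {ABE}.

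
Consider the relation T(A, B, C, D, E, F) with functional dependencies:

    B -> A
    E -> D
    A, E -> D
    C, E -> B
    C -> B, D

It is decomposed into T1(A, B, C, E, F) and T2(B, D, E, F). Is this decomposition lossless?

Yes

Common attributes: T1 ∩ T2 = {B, E, F}.
Closure of {B, E, F}: B → A applies, adding A; E → D applies, adding D. So (B, E, F)⁺ = {A, B, D, E, F}.
This closure contains every attribute of T2, so T1 ∩ T2 → T2. The join is lossless.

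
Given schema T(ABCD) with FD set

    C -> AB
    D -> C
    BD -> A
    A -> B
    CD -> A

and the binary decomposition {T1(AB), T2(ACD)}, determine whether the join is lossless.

Yes

Common attributes: T1 ∩ T2 = {A}.
Closure of {A}: A → B applies, adding B. So (A)⁺ = {AB}.
This closure contains every attribute of T1, so T1 ∩ T2 → T1. The join is lossless.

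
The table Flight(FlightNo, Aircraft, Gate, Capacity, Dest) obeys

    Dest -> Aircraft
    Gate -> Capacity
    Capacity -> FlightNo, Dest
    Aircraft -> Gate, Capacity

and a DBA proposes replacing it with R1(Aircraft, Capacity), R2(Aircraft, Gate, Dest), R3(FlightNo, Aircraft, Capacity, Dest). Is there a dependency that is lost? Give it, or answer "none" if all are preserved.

none

Dest → Aircraft lies within R2.
Gate → Capacity: restricted closure across fragments reaches Capacity.
Capacity → FlightNo, Dest lies within R3.
Aircraft → Gate, Capacity: restricted closure across fragments reaches Gate, Capacity.
Every dependency is enforceable on the fragments, so the decomposition is dependency-preserving.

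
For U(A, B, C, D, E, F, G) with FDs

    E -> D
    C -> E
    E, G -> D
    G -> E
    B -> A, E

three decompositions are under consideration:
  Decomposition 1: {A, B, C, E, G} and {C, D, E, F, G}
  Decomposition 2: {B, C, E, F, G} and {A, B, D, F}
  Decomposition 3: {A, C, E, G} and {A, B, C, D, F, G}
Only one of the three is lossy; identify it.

Decomposition 1

Decomposition 1: common = {C, E, G}, closure = {C, D, E, G} → lossy.
Decomposition 2: common = {B, F}, closure = {A, B, D, E, F} → lossless.
Decomposition 3: common = {A, C, G}, closure = {A, C, D, E, G} → lossless.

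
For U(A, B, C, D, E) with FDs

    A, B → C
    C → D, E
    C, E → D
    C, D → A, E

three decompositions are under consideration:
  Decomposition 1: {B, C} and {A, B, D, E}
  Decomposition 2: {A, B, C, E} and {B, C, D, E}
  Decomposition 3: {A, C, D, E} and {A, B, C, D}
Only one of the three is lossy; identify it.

Decomposition 1

Decomposition 1: common = {B}, closure = {B} → lossy.
Decomposition 2: common = {B, C, E}, closure = {A, B, C, D, E} → lossless.
Decomposition 3: common = {A, C, D}, closure = {A, C, D, E} → lossless.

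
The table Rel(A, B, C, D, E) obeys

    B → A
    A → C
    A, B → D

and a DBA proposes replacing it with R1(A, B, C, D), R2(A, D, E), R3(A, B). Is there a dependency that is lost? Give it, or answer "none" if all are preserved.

B → A lies within R1.
A → C lies within R1.
A, B → D lies within R1.
Every dependency is enforceable on the fragments, so the decomposition is dependency-preserving.

none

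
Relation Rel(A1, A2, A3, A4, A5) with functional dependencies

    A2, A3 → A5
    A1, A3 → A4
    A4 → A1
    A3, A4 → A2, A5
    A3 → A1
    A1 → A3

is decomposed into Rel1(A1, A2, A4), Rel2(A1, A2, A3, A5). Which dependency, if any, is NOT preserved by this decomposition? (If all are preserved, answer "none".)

none

A2, A3 → A5 lies within Rel2.
A1, A3 → A4: restricted closure across fragments reaches A4.
A4 → A1 lies within Rel1.
A3, A4 → A2, A5: restricted closure across fragments reaches A2, A5.
A3 → A1 lies within Rel2.
A1 → A3 lies within Rel2.
Every dependency is enforceable on the fragments, so the decomposition is dependency-preserving.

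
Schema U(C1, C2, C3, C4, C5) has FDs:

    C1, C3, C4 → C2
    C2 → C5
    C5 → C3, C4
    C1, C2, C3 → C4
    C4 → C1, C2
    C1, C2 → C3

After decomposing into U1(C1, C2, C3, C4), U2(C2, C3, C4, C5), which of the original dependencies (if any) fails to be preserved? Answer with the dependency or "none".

C1, C3, C4 → C2 lies within U1.
C2 → C5 lies within U2.
C5 → C3, C4 lies within U2.
C1, C2, C3 → C4 lies within U1.
C4 → C1, C2 lies within U1.
C1, C2 → C3 lies within U1.
Every dependency is enforceable on the fragments, so the decomposition is dependency-preserving.

none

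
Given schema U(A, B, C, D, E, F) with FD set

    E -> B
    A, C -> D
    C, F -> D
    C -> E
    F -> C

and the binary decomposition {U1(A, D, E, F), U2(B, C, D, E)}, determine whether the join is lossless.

Common attributes: U1 ∩ U2 = {D, E}.
Closure of {D, E}: E → B applies, adding B. So (D, E)⁺ = {B, D, E}.
The closure contains neither all of U1 = {A, D, E, F} nor all of U2 = {B, C, D, E}, so the common attributes are not a superkey of either fragment. The join is lossy.

No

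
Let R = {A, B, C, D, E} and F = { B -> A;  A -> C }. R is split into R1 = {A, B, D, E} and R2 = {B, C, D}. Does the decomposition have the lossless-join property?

Yes

Common attributes: R1 ∩ R2 = {B, D}.
Closure of {B, D}: B → A applies, adding A; A → C applies, adding C. So (B, D)⁺ = {A, B, C, D}.
This closure contains every attribute of R2, so R1 ∩ R2 → R2. The join is lossless.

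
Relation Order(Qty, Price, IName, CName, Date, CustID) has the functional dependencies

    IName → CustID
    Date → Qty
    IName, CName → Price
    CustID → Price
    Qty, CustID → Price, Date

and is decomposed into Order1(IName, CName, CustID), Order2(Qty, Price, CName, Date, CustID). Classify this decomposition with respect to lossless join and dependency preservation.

lossy but dependency-preserving

Lossless test: (CName, CustID)⁺ = {Price, CName, CustID}, which is a superkey of neither fragment — lossy.
Dependency preservation: IName, CName → Price is not contained in any single fragment, but the restricted closure of its left-hand side across the fragments still reaches the right-hand side; the remaining FDs each lie inside some fragment. All dependencies are preserved.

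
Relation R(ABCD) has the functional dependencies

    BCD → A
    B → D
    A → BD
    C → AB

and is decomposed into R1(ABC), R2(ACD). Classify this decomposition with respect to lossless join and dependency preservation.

lossless but not dependency-preserving

Lossless test: (AC)⁺ = {ABCD}, which contains all of one fragment — lossless.
Dependency preservation: the restricted closure of {B} across the fragments never reaches {D}, so B → D cannot be enforced without a join — not preserved.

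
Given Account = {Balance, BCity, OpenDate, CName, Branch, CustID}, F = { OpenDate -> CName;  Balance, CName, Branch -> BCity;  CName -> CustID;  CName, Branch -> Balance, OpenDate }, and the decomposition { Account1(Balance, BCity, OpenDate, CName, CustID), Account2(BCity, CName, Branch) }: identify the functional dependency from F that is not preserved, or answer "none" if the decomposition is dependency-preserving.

CName, Branch -> Balance, OpenDate

Check CName, Branch → Balance, OpenDate: no single fragment contains all of {Balance, OpenDate, CName, Branch}, and the restricted closure of {CName, Branch} across the fragments never reaches {Balance, OpenDate}.
OpenDate → CName is preserved.
Balance, CName, Branch → BCity is preserved.
CName → CustID is preserved.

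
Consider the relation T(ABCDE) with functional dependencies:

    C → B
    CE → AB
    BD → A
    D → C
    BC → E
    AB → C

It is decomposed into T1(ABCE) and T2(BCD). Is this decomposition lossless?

Common attributes: T1 ∩ T2 = {BC}.
Closure of {BC}: BC → E applies, adding E; CE → AB applies, adding A. So (BC)⁺ = {ABCE}.
This closure contains every attribute of T1, so T1 ∩ T2 → T1. The join is lossless.

Yes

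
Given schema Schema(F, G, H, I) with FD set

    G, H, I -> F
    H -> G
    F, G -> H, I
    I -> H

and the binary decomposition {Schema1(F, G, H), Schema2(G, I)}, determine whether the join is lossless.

Common attributes: Schema1 ∩ Schema2 = {G}.
No dependency enlarges {G}, so (G)⁺ = {G}.
The closure contains neither all of Schema1 = {F, G, H} nor all of Schema2 = {G, I}, so the common attributes are not a superkey of either fragment. The join is lossy.

No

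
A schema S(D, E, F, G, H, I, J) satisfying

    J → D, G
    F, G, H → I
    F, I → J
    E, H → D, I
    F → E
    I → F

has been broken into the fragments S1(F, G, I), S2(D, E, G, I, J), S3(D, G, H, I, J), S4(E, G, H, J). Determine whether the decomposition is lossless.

Yes

Chase test. Columns are D, E, F, G, H, I, J; row i has aⱼ where attribute j ∈ Si, else bᵢⱼ.
Initial tableau (one row per fragment):
  row 1: b11 b12 a3 a4 b15 a6 b17
  row 2: a1 a2 b23 a4 b25 a6 a7
  row 3: a1 b32 b33 a4 a5 a6 a7
  row 4: b41 a2 b43 a4 a5 b46 a7
Rows 2 and 4 agree on J; apply J→D, G and equate their D, G entries.
Rows 1 and 2 agree on I; apply I→F and equate their F entries.
Rows 1 and 3 agree on I; apply I→F and equate their F entries.
Rows 1 and 2 agree on F, I; apply F, I→J and equate their J entries.
Rows 1 and 2 agree on F; apply F→E and equate their E entries.
Rows 1 and 3 agree on F; apply F→E and equate their E entries.
Rows 1 and 2 agree on J; apply J→D, G and equate their D, G entries.
Rows 3 and 4 agree on E, H; apply E, H→D, I and equate their D, I entries.
Rows 1 and 4 agree on I; apply I→F and equate their F entries.
Row 3 is now all distinguished symbols — the join is lossless.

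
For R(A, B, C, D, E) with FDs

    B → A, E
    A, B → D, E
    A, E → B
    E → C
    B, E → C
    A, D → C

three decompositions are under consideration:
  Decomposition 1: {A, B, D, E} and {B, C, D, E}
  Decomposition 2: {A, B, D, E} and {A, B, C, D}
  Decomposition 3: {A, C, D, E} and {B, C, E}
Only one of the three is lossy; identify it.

Decomposition 3

Decomposition 1: common = {B, D, E}, closure = {A, B, C, D, E} → lossless.
Decomposition 2: common = {A, B, D}, closure = {A, B, C, D, E} → lossless.
Decomposition 3: common = {C, E}, closure = {C, E} → lossy.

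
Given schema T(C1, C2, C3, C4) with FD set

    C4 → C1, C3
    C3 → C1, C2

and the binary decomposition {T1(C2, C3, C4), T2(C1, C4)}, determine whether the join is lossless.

Common attributes: T1 ∩ T2 = {C4}.
Closure of {C4}: C4 → C1, C3 applies, adding C1, C3; C3 → C1, C2 applies, adding C2. So (C4)⁺ = {C1, C2, C3, C4}.
This closure contains every attribute of T1, so T1 ∩ T2 → T1. The join is lossless.

Yes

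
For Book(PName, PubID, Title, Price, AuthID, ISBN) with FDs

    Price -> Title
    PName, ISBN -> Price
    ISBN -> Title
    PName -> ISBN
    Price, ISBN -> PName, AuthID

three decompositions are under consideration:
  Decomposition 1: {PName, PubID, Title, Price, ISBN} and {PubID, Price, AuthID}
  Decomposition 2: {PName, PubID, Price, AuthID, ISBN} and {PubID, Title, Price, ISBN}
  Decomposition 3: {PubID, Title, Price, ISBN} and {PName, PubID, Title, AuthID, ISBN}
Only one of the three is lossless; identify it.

Decomposition 1: common = {PubID, Price}, closure = {PubID, Title, Price} → lossy.
Decomposition 2: common = {PubID, Price, ISBN}, closure = {PName, PubID, Title, Price, AuthID, ISBN} → lossless.
Decomposition 3: common = {PubID, Title, ISBN}, closure = {PubID, Title, ISBN} → lossy.

Decomposition 2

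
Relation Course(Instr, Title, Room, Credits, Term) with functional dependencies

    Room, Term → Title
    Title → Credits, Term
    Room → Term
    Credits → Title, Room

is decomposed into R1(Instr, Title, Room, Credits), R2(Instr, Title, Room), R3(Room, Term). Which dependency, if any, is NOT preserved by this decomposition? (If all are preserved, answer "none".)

none

Room, Term → Title: restricted closure across fragments reaches Title.
Title → Credits, Term: restricted closure across fragments reaches Credits, Term.
Room → Term lies within R3.
Credits → Title, Room lies within R1.
Every dependency is enforceable on the fragments, so the decomposition is dependency-preserving.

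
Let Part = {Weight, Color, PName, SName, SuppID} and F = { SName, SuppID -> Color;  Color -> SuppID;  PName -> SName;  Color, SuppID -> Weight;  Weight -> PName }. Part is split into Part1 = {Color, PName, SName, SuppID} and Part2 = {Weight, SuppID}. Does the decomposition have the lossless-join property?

No

Common attributes: Part1 ∩ Part2 = {SuppID}.
No dependency enlarges {SuppID}, so (SuppID)⁺ = {SuppID}.
The closure contains neither all of Part1 = {Color, PName, SName, SuppID} nor all of Part2 = {Weight, SuppID}, so the common attributes are not a superkey of either fragment. The join is lossy.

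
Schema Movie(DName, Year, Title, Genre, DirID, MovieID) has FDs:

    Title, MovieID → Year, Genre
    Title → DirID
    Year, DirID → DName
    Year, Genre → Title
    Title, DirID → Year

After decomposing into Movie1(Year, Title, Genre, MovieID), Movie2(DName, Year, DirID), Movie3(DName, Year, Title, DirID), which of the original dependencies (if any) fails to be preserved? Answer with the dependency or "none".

Title, MovieID → Year, Genre lies within Movie1.
Title → DirID lies within Movie3.
Year, DirID → DName lies within Movie2.
Year, Genre → Title lies within Movie1.
Title, DirID → Year lies within Movie3.
Every dependency is enforceable on the fragments, so the decomposition is dependency-preserving.

none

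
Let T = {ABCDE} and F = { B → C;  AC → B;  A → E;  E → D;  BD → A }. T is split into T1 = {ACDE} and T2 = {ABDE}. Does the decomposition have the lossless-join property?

No

Common attributes: T1 ∩ T2 = {ADE}.
No dependency enlarges {ADE}, so (ADE)⁺ = {ADE}.
The closure contains neither all of T1 = {ACDE} nor all of T2 = {ABDE}, so the common attributes are not a superkey of either fragment. The join is lossy.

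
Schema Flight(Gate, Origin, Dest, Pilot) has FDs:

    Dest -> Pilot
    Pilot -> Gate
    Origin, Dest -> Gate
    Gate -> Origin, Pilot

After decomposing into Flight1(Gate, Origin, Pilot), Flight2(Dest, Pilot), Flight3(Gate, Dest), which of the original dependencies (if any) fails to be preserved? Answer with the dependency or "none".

Dest → Pilot lies within Flight2.
Pilot → Gate lies within Flight1.
Origin, Dest → Gate: restricted closure across fragments reaches Gate.
Gate → Origin, Pilot lies within Flight1.
Every dependency is enforceable on the fragments, so the decomposition is dependency-preserving.

none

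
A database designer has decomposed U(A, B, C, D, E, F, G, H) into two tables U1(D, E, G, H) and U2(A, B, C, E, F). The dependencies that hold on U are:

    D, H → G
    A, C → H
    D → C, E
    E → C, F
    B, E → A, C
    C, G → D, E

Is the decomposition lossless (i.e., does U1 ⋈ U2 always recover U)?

No

Common attributes: U1 ∩ U2 = {E}.
Closure of {E}: E → C, F applies, adding C, F. So (E)⁺ = {C, E, F}.
The closure contains neither all of U1 = {D, E, G, H} nor all of U2 = {A, B, C, E, F}, so the common attributes are not a superkey of either fragment. The join is lossy.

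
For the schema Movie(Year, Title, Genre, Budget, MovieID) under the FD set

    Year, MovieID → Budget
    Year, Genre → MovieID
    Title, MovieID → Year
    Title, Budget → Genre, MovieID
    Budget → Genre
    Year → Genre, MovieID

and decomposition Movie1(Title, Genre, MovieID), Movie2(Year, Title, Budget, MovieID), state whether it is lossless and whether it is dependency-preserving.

Lossless test: (Title, MovieID)⁺ = {Year, Title, Genre, Budget, MovieID}, which contains all of one fragment — lossless.
Dependency preservation: the restricted closure of {Budget} across the fragments never reaches {Genre}, so Budget → Genre cannot be enforced without a join — not preserved.

lossless but not dependency-preserving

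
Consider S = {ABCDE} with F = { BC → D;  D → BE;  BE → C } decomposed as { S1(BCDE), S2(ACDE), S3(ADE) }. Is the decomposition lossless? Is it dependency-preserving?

lossless and dependency-preserving

Lossless test (chase): Rows 1 and 2 agree on D; apply D→BE and equate their BE entries. Rows 1 and 3 agree on D; apply D→BE and equate their BE entries. Rows 1 and 3 agree on BE; apply BE→C and equate their C entries. Row 2 is now all distinguished symbols — the join is lossless.
Dependency preservation: every FD's attributes lie within a single fragment, so each can be enforced locally — preserved.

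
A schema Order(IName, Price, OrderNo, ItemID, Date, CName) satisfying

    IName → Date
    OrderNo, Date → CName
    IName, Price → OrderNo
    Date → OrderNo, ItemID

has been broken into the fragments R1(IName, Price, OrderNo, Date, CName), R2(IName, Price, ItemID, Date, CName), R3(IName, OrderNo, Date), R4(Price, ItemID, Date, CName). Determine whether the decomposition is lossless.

Chase test. Columns are IName, Price, OrderNo, ItemID, Date, CName; row i has aⱼ where attribute j ∈ Ri, else bᵢⱼ.
Initial tableau (one row per fragment):
  row 1: a1 a2 a3 b14 a5 a6
  row 2: a1 a2 b23 a4 a5 a6
  row 3: a1 b32 a3 b34 a5 b36
  row 4: b41 a2 b43 a4 a5 a6
Rows 1 and 3 agree on OrderNo, Date; apply OrderNo, Date→CName and equate their CName entries.
Rows 1 and 2 agree on IName, Price; apply IName, Price→OrderNo and equate their OrderNo entries.
Rows 1 and 2 agree on Date; apply Date→OrderNo, ItemID and equate their OrderNo, ItemID entries.
Rows 1 and 3 agree on Date; apply Date→OrderNo, ItemID and equate their OrderNo, ItemID entries.
Rows 1 and 4 agree on Date; apply Date→OrderNo, ItemID and equate their OrderNo, ItemID entries.
Row 1 is now all distinguished symbols — the join is lossless.

Yes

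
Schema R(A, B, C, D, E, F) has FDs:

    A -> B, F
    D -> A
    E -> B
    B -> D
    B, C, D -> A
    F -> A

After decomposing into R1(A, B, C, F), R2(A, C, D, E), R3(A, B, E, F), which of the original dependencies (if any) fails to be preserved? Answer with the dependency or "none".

none

A → B, F lies within R1.
D → A lies within R2.
E → B lies within R3.
B → D: restricted closure across fragments reaches D.
B, C, D → A: restricted closure across fragments reaches A.
F → A lies within R1.
Every dependency is enforceable on the fragments, so the decomposition is dependency-preserving.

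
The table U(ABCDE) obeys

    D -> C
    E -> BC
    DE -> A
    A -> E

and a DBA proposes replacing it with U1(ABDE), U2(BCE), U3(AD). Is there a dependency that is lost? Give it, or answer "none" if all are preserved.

D -> C

Check D → C: no single fragment contains all of {CD}, and the restricted closure of {D} across the fragments never reaches {C}.
E → BC is preserved.
DE → A is preserved.
A → E is preserved.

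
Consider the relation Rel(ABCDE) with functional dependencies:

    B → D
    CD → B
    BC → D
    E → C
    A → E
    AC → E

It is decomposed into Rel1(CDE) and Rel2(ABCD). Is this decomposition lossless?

Common attributes: Rel1 ∩ Rel2 = {CD}.
Closure of {CD}: CD → B applies, adding B. So (CD)⁺ = {BCD}.
The closure contains neither all of Rel1 = {CDE} nor all of Rel2 = {ABCD}, so the common attributes are not a superkey of either fragment. The join is lossy.

No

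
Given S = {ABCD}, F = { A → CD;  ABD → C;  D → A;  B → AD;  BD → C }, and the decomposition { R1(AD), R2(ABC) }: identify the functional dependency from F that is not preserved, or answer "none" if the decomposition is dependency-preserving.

none

A → CD: restricted closure across fragments reaches CD.
ABD → C: restricted closure across fragments reaches C.
D → A lies within R1.
B → AD: restricted closure across fragments reaches AD.
BD → C: restricted closure across fragments reaches C.
Every dependency is enforceable on the fragments, so the decomposition is dependency-preserving.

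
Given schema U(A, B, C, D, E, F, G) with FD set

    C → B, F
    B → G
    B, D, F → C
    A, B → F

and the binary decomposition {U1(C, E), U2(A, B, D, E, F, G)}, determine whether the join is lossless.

Common attributes: U1 ∩ U2 = {E}.
No dependency enlarges {E}, so (E)⁺ = {E}.
The closure contains neither all of U1 = {C, E} nor all of U2 = {A, B, D, E, F, G}, so the common attributes are not a superkey of either fragment. The join is lossy.

No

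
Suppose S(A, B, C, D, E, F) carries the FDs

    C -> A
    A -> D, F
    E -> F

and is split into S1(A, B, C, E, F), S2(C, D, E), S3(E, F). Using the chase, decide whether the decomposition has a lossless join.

Yes

Chase test. Columns are A, B, C, D, E, F; row i has aⱼ where attribute j ∈ Si, else bᵢⱼ.
Initial tableau (one row per fragment):
  row 1: a1 a2 a3 b14 a5 a6
  row 2: b21 b22 a3 a4 a5 b26
  row 3: b31 b32 b33 b34 a5 a6
Rows 1 and 2 agree on C; apply C→A and equate their A entries.
Rows 1 and 2 agree on A; apply A→D, F and equate their D, F entries.
Row 1 is now all distinguished symbols — the join is lossless.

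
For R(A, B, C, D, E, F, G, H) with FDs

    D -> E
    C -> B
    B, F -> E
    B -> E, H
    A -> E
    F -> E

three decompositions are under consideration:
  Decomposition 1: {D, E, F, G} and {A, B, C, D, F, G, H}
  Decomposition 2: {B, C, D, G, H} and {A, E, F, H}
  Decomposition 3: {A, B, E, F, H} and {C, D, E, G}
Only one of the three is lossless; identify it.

Decomposition 1

Decomposition 1: common = {D, F, G}, closure = {D, E, F, G} → lossless.
Decomposition 2: common = {H}, closure = {H} → lossy.
Decomposition 3: common = {E}, closure = {E} → lossy.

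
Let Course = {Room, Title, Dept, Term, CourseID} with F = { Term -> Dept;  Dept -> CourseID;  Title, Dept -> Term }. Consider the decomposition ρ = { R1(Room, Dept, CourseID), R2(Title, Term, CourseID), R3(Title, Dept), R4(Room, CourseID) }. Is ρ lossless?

Chase test. Columns are Room, Title, Dept, Term, CourseID; row i has aⱼ where attribute j ∈ Ri, else bᵢⱼ.
Initial tableau (one row per fragment):
  row 1: a1 b12 a3 b14 a5
  row 2: b21 a2 b23 a4 a5
  row 3: b31 a2 a3 b34 b35
  row 4: a1 b42 b43 b44 a5
Rows 1 and 3 agree on Dept; apply Dept→CourseID and equate their CourseID entries.
No row becomes fully distinguished — the join is lossy.

No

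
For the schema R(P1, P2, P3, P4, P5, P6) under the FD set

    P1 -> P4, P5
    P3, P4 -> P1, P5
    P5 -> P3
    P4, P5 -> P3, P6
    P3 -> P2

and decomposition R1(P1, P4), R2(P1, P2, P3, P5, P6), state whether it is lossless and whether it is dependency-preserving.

Lossless test: (P1)⁺ = {P1, P2, P3, P4, P5, P6}, which contains all of one fragment — lossless.
Dependency preservation: the restricted closure of {P3, P4} across the fragments never reaches {P1, P5}, so P3, P4 → P1, P5 cannot be enforced without a join — not preserved.

lossless but not dependency-preserving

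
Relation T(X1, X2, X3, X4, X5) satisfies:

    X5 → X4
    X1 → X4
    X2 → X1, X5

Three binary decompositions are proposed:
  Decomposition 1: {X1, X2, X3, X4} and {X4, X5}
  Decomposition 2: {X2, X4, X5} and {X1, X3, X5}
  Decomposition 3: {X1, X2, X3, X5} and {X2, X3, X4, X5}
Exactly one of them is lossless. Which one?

Decomposition 1: common = {X4}, closure = {X4} → lossy.
Decomposition 2: common = {X5}, closure = {X4, X5} → lossy.
Decomposition 3: common = {X2, X3, X5}, closure = {X1, X2, X3, X4, X5} → lossless.

Decomposition 3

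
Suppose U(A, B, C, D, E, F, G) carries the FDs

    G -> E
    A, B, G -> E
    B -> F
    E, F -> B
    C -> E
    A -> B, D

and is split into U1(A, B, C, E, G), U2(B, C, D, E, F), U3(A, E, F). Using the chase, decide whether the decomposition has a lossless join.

Chase test. Columns are A, B, C, D, E, F, G; row i has aⱼ where attribute j ∈ Ui, else bᵢⱼ.
Initial tableau (one row per fragment):
  row 1: a1 a2 a3 b14 a5 b16 a7
  row 2: b21 a2 a3 a4 a5 a6 b27
  row 3: a1 b32 b33 b34 a5 a6 b37
Rows 1 and 2 agree on B; apply B→F and equate their F entries.
Rows 1 and 3 agree on E, F; apply E, F→B and equate their B entries.
Rows 1 and 3 agree on A; apply A→B, D and equate their B, D entries.
No row becomes fully distinguished — the join is lossy.

No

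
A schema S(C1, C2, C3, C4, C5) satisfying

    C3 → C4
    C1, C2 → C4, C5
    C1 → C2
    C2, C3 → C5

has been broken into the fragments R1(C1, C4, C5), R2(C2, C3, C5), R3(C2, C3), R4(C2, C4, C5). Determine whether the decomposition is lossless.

No

Chase test. Columns are C1, C2, C3, C4, C5; row i has aⱼ where attribute j ∈ Ri, else bᵢⱼ.
Initial tableau (one row per fragment):
  row 1: a1 b12 b13 a4 a5
  row 2: b21 a2 a3 b24 a5
  row 3: b31 a2 a3 b34 b35
  row 4: b41 a2 b43 a4 a5
Rows 2 and 3 agree on C3; apply C3→C4 and equate their C4 entries.
Rows 2 and 3 agree on C2, C3; apply C2, C3→C5 and equate their C5 entries.
No row becomes fully distinguished — the join is lossy.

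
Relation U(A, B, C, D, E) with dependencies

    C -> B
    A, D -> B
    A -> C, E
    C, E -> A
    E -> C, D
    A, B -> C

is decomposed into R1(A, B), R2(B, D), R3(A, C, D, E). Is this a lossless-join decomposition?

Chase test. Columns are A, B, C, D, E; row i has aⱼ where attribute j ∈ Ri, else bᵢⱼ.
Initial tableau (one row per fragment):
  row 1: a1 a2 b13 b14 b15
  row 2: b21 a2 b23 a4 b25
  row 3: a1 b32 a3 a4 a5
Rows 1 and 3 agree on A; apply A→C, E and equate their C, E entries.
Rows 1 and 3 agree on E; apply E→C, D and equate their C, D entries.
Rows 1 and 3 agree on C; apply C→B and equate their B entries.
Row 1 is now all distinguished symbols — the join is lossless.

Yes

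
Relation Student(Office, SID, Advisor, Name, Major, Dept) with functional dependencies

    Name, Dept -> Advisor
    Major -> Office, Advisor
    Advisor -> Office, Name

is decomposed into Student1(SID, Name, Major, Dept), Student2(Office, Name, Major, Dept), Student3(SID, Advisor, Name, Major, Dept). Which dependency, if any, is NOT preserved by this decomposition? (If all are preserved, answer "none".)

Advisor -> Office, Name

Check Advisor → Office, Name: no single fragment contains all of {Office, Advisor, Name}, and the restricted closure of {Advisor} across the fragments never reaches {Office, Name}.
Name, Dept → Advisor is preserved.
Major → Office, Advisor is preserved.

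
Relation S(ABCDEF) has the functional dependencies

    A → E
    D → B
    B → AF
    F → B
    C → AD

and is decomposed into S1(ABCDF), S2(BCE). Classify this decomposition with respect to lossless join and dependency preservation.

Lossless test: (BC)⁺ = {ABCDEF}, which contains all of one fragment — lossless.
Dependency preservation: the restricted closure of {A} across the fragments never reaches {E}, so A → E cannot be enforced without a join — not preserved.

lossless but not dependency-preserving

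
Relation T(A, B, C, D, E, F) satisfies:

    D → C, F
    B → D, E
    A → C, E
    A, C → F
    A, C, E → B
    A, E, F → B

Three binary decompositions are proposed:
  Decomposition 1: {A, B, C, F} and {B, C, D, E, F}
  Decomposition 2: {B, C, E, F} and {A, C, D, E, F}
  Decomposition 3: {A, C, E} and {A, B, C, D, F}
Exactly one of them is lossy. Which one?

Decomposition 1: common = {B, C, F}, closure = {B, C, D, E, F} → lossless.
Decomposition 2: common = {C, E, F}, closure = {C, E, F} → lossy.
Decomposition 3: common = {A, C}, closure = {A, B, C, D, E, F} → lossless.

Decomposition 2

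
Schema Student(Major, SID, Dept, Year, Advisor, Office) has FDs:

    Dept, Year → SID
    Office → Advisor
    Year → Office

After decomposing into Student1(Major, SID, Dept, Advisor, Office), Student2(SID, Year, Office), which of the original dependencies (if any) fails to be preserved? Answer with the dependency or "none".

Dept, Year → SID

Check Dept, Year → SID: no single fragment contains all of {SID, Dept, Year}, and the restricted closure of {Dept, Year} across the fragments never reaches {SID}.
Office → Advisor is preserved.
Year → Office is preserved.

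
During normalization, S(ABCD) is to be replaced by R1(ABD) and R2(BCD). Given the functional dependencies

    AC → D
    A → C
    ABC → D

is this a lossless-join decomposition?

No

Common attributes: R1 ∩ R2 = {BD}.
No dependency enlarges {BD}, so (BD)⁺ = {BD}.
The closure contains neither all of R1 = {ABD} nor all of R2 = {BCD}, so the common attributes are not a superkey of either fragment. The join is lossy.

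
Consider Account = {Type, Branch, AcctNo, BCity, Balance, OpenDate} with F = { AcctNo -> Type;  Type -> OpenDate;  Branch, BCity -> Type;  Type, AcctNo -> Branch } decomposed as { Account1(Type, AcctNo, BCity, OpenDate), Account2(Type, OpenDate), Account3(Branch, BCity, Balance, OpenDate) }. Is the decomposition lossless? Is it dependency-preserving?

lossy and not dependency-preserving

Lossless test (chase): applying each FD to every pair of rows produces no changes in the tableau, so no row becomes fully distinguished — the join is lossy.
Dependency preservation: the restricted closure of {Branch, BCity} across the fragments never reaches {Type}, so Branch, BCity → Type cannot be enforced without a join — not preserved.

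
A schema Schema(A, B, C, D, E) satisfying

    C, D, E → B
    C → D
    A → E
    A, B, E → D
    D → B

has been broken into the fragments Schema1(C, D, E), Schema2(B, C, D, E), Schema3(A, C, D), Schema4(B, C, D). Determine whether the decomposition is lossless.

No

Chase test. Columns are A, B, C, D, E; row i has aⱼ where attribute j ∈ Schemai, else bᵢⱼ.
Initial tableau (one row per fragment):
  row 1: b11 b12 a3 a4 a5
  row 2: b21 a2 a3 a4 a5
  row 3: a1 b32 a3 a4 b35
  row 4: b41 a2 a3 a4 b45
Rows 1 and 2 agree on C, D, E; apply C, D, E→B and equate their B entries.
Rows 1 and 3 agree on D; apply D→B and equate their B entries.
No row becomes fully distinguished — the join is lossy.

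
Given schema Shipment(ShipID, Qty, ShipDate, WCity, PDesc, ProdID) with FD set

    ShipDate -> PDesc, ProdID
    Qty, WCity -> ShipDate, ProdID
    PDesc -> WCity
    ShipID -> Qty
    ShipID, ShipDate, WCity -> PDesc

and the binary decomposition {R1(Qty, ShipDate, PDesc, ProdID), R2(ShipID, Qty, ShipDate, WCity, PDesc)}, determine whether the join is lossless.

Common attributes: R1 ∩ R2 = {Qty, ShipDate, PDesc}.
Closure of {Qty, ShipDate, PDesc}: ShipDate → PDesc, ProdID applies, adding ProdID; PDesc → WCity applies, adding WCity. So (Qty, ShipDate, PDesc)⁺ = {Qty, ShipDate, WCity, PDesc, ProdID}.
This closure contains every attribute of R1, so R1 ∩ R2 → R1. The join is lossless.

Yes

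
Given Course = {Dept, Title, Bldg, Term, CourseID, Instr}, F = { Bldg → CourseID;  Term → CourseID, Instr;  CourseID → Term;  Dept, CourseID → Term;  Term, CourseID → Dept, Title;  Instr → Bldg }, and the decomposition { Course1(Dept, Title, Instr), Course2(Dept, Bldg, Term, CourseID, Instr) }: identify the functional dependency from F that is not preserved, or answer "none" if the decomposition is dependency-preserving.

none

Bldg → CourseID lies within Course2.
Term → CourseID, Instr lies within Course2.
CourseID → Term lies within Course2.
Dept, CourseID → Term lies within Course2.
Term, CourseID → Dept, Title: restricted closure across fragments reaches Dept, Title.
Instr → Bldg lies within Course2.
Every dependency is enforceable on the fragments, so the decomposition is dependency-preserving.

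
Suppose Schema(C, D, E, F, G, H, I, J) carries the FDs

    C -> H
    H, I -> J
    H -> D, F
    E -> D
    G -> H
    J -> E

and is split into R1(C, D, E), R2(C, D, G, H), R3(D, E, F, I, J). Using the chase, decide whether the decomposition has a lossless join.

Chase test. Columns are C, D, E, F, G, H, I, J; row i has aⱼ where attribute j ∈ Ri, else bᵢⱼ.
Initial tableau (one row per fragment):
  row 1: a1 a2 a3 b14 b15 b16 b17 b18
  row 2: a1 a2 b23 b24 a5 a6 b27 b28
  row 3: b31 a2 a3 a4 b35 b36 a7 a8
Rows 1 and 2 agree on C; apply C→H and equate their H entries.
Rows 1 and 2 agree on H; apply H→D, F and equate their D, F entries.
No row becomes fully distinguished — the join is lossy.

No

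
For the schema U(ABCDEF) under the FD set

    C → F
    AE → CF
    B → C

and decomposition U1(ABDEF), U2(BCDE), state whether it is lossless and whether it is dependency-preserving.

lossless but not dependency-preserving

Lossless test: (BDE)⁺ = {BCDEF}, which contains all of one fragment — lossless.
Dependency preservation: the restricted closure of {C} across the fragments never reaches {F}, so C → F cannot be enforced without a join — not preserved.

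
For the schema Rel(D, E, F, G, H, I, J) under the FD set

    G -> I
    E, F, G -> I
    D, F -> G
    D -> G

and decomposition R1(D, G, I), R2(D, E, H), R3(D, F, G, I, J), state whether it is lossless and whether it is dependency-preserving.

Lossless test (chase): Rows 1 and 2 agree on D; apply D→G and equate their G entries. Rows 1 and 2 agree on G; apply G→I and equate their I entries. No row becomes fully distinguished — the join is lossy.
Dependency preservation: E, F, G → I is not contained in any single fragment, but the restricted closure of its left-hand side across the fragments still reaches the right-hand side; the remaining FDs each lie inside some fragment. All dependencies are preserved.

lossy but dependency-preserving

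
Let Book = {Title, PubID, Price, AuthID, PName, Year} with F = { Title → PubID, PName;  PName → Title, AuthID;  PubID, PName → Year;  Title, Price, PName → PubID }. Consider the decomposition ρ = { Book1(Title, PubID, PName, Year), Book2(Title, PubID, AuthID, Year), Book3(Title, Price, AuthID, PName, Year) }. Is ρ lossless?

Yes

Chase test. Columns are Title, PubID, Price, AuthID, PName, Year; row i has aⱼ where attribute j ∈ Booki, else bᵢⱼ.
Initial tableau (one row per fragment):
  row 1: a1 a2 b13 b14 a5 a6
  row 2: a1 a2 b23 a4 b25 a6
  row 3: a1 b32 a3 a4 a5 a6
Rows 1 and 2 agree on Title; apply Title→PubID, PName and equate their PubID, PName entries.
Rows 1 and 3 agree on Title; apply Title→PubID, PName and equate their PubID, PName entries.
Rows 1 and 2 agree on PName; apply PName→Title, AuthID and equate their Title, AuthID entries.
Row 3 is now all distinguished symbols — the join is lossless.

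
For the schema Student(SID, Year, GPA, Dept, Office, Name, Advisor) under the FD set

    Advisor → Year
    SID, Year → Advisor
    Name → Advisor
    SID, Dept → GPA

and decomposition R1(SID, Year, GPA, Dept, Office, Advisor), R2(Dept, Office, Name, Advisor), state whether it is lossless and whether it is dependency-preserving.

lossy but dependency-preserving

Lossless test: (Dept, Office, Advisor)⁺ = {Year, Dept, Office, Advisor}, which is a superkey of neither fragment — lossy.
Dependency preservation: every FD's attributes lie within a single fragment, so each can be enforced locally — preserved.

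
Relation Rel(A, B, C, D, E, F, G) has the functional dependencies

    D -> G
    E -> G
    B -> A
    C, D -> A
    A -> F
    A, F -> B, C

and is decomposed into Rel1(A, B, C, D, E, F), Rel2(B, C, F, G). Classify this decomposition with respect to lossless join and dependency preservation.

Lossless test: (B, C, F)⁺ = {A, B, C, F}, which is a superkey of neither fragment — lossy.
Dependency preservation: the restricted closure of {D} across the fragments never reaches {G}, so D → G cannot be enforced without a join — not preserved.

lossy and not dependency-preserving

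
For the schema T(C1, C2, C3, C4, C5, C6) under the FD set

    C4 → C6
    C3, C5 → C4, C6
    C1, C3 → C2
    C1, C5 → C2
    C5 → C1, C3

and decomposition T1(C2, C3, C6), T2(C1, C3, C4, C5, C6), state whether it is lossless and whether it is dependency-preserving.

Lossless test: (C3, C6)⁺ = {C3, C6}, which is a superkey of neither fragment — lossy.
Dependency preservation: the restricted closure of {C1, C3} across the fragments never reaches {C2}, so C1, C3 → C2 cannot be enforced without a join — not preserved.

lossy and not dependency-preserving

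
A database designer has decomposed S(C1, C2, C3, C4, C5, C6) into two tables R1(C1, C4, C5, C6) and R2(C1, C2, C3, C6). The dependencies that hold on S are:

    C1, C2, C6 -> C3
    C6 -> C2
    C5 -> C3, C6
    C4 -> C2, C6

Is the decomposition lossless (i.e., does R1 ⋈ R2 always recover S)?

Common attributes: R1 ∩ R2 = {C1, C6}.
Closure of {C1, C6}: C6 → C2 applies, adding C2; C1, C2, C6 → C3 applies, adding C3. So (C1, C6)⁺ = {C1, C2, C3, C6}.
This closure contains every attribute of R2, so R1 ∩ R2 → R2. The join is lossless.

Yes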